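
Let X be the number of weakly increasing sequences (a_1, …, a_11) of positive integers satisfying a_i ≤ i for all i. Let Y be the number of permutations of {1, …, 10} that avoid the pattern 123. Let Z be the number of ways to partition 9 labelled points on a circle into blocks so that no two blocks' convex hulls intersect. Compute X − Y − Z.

37128

Weakly increasing sequences with a_i ≤ i biject with Dyck paths of semilength 11, so there are C_11. So X = C_11 = 58786.
Permutations of [n] avoiding any single length-3 pattern are counted by C_n; here n = 10. So Y = C_10 = 16796.
Non-crossing partitions of an n-element set are counted by C_n; here n = 9. So Z = C_9 = 4862.
X − Y − Z = 58786 − 16796 − 4862 = 37128.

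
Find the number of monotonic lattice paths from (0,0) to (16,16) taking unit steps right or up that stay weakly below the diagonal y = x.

35357670

Sub-diagonal monotone paths from (0,0) to (16,16) biject with Dyck paths of semilength 16, giving C_16.
C_16 = C_15 · 2(2·15+1)/(15+2) = 9694845 · 62/17 = 35357670.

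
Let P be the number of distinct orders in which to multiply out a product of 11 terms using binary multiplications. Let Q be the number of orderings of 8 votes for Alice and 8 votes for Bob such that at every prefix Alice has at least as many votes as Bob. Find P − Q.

15366

Ways to associate a product of 11 factors correspond to binary trees on 11 leaves, so the count is C_10. So P = C_10 = 16796.
Ballot sequences with n votes each where one side never trails are Dyck words, counted by C_n; here n = 8. So Q = C_8 = 1430.
P − Q = 16796 − 1430 = 15366.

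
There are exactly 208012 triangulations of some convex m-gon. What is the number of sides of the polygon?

Triangulations of a convex m-gon are counted by C_{m−2}. The Catalan number equal to 208012 is C_12.
So m − 2 = 12, giving m = 14 sides.

14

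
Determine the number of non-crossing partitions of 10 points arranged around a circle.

16796

Non-crossing partitions of an n-element set are counted by C_n; here n = 10.
C_10 = C(20,10)/11 = 184756/11 = 16796.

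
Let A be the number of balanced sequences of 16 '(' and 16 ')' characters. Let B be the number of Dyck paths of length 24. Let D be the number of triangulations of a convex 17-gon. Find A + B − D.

Balanced strings of n pairs of brackets are counted by C_n; here n = 16. So A = C_16 = 35357670.
Dyck paths of semilength n (length 2n) are counted by C_n; here n = 12. So B = C_12 = 208012.
A convex 17-gon is triangulated into 15 triangles, and the number of such triangulations is the Catalan number C_{17−2} = C_15. So D = C_15 = 9694845.
A + B − D = 35357670 + 208012 − 9694845 = 25870837.

25870837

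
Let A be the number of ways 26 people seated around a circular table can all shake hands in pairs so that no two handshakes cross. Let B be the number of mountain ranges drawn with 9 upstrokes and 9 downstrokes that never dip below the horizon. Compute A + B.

Non-crossing handshake pairings of 2n people are counted by C_n; 26 people gives n = 13. So A = C_13 = 742900.
Dyck paths of semilength n (length 2n) are counted by C_n; here n = 9. So B = C_9 = 4862.
A + B = 742900 + 4862 = 747762.

747762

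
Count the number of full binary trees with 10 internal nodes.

The number of full binary trees on 10 internal nodes is the Catalan number C_10.
C_10 = C(20,10)/11 = 184756/11 = 16796.

16796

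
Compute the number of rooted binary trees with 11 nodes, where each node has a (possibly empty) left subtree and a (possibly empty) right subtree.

58786

There are C_n binary search tree shapes on n keys; with n = 11 that is C_11.
C_11 = C(22,11)/12 = 705432/12 = 58786.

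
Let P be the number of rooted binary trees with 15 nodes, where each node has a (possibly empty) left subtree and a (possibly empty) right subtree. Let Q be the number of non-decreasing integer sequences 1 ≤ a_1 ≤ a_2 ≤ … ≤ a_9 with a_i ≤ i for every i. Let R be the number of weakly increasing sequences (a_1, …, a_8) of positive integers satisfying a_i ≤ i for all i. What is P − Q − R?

Binary trees (left/right distinguished) on n nodes are counted by C_n; here n = 15. So P = C_15 = 9694845.
Such sub-staircase sequences of length n are counted by C_n; here n = 9. So Q = C_9 = 4862.
Weakly increasing sequences with a_i ≤ i biject with Dyck paths of semilength 8, so there are C_8. So R = C_8 = 1430.
P − Q − R = 9694845 − 4862 − 1430 = 9688553.

9688553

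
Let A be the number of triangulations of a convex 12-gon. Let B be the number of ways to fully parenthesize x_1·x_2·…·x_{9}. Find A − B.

Triangulations of a convex m-gon are counted by C_{m−2}; with m = 12 this is C_10. So A = C_10 = 16796.
Ways to associate a product of 9 factors correspond to binary trees on 9 leaves, so the count is C_8. So B = C_8 = 1430.
A − B = 16796 − 1430 = 15366.

15366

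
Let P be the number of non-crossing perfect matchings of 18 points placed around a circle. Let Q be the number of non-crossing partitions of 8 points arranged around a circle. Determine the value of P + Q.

6292

Non-crossing perfect matchings of 2n points on a circle are counted by C_n; with 18 points, n = 9. So P = C_9 = 4862.
Non-crossing partitions of an n-element set are counted by C_n; here n = 8. So Q = C_8 = 1430.
P + Q = 4862 + 1430 = 6292.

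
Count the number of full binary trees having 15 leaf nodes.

2674440

Full binary trees with 15 leaves have 15−1 = 14 internal nodes, so there are C_14 of them.
C_14 = 2674440.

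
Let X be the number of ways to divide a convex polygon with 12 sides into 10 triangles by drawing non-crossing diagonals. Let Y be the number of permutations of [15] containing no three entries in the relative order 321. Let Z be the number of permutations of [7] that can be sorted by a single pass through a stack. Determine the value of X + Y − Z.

The number of triangulations of a 12-gon is the Catalan number C_10 (index = sides − 2). So X = C_10 = 16796.
Permutations of [n] avoiding any single length-3 pattern are counted by C_n; here n = 15. So Y = C_15 = 9694845.
Stack-sortable permutations are exactly the 231-avoiding ones, counted by C_n; here n = 7. So Z = C_7 = 429.
X + Y − Z = 16796 + 9694845 − 429 = 9711212.

9711212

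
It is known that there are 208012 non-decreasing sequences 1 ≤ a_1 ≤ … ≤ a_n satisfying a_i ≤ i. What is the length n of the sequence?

Such sub-staircase sequences of length n are counted by C_n; 208012 = C_12.

12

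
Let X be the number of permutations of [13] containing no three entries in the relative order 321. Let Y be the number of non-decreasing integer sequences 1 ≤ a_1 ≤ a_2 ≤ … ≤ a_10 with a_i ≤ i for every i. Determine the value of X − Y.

For any fixed pattern of length 3, the pattern-avoiding permutations of [13] number C_13. So X = C_13 = 742900.
Weakly increasing sequences with a_i ≤ i biject with Dyck paths of semilength 10, so there are C_10. So Y = C_10 = 16796.
X − Y = 742900 − 16796 = 726104.

726104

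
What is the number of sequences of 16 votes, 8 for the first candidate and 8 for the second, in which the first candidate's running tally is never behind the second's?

1430

Ballot sequences with n votes each where one side never trails are Dyck words, counted by C_n; here n = 8.
C_8 = C(16,8)/9 = 12870/9 = 1430.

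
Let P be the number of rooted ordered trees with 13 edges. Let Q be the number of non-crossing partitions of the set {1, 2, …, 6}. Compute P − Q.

742768

A rooted plane tree with 13 edges has 14 nodes, and the count is C_13. So P = C_13 = 742900.
The non-crossing partitions of [6] form a lattice of size C_6. So Q = C_6 = 132.
P − Q = 742900 − 132 = 742768.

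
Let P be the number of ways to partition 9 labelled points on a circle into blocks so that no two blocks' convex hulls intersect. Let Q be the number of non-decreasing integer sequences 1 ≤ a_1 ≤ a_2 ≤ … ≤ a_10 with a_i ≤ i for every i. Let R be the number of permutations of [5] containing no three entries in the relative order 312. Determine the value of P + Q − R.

21616

Non-crossing partitions of an n-element set are counted by C_n; here n = 9. So P = C_9 = 4862.
Weakly increasing sequences with a_i ≤ i biject with Dyck paths of semilength 10, so there are C_10. So Q = C_10 = 16796.
For any fixed pattern of length 3, the pattern-avoiding permutations of [5] number C_5. So R = C_5 = 42.
P + Q − R = 4862 + 16796 − 42 = 21616.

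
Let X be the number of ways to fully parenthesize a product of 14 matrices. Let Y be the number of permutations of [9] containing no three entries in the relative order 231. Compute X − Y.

738038

Ways to associate a product of 14 factors correspond to binary trees on 14 leaves, so the count is C_13. So X = C_13 = 742900.
For any fixed pattern of length 3, the pattern-avoiding permutations of [9] number C_9. So Y = C_9 = 4862.
X − Y = 742900 − 4862 = 738038.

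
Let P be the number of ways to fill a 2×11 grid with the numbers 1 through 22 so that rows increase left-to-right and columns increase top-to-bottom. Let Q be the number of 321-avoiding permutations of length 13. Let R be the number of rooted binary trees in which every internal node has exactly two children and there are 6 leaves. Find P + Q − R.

801644

Standard Young tableaux of shape 2×n are counted by C_n; here n = 11. So P = C_11 = 58786.
For any fixed pattern of length 3, the pattern-avoiding permutations of [13] number C_13. So Q = C_13 = 742900.
A full binary tree with L leaves has L−1 internal nodes and is counted by C_{L−1}; L = 6 gives C_5. So R = C_5 = 42.
P + Q − R = 58786 + 742900 − 42 = 801644.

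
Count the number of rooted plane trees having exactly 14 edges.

2674440

Rooted ordered trees with n edges are counted by C_n; here n = 14.
C_14 = C(28,14)/15 = 40116600/15 = 2674440.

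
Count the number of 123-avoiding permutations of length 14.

Permutations of [n] avoiding any single length-3 pattern are counted by C_n; here n = 14.
C_14 = C_13 · 2(2·13+1)/(13+2) = 742900 · 54/15 = 2674440.

2674440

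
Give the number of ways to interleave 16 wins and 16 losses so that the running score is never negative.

Reading a vote for the leader as '(' and for the other as ')' turns such a sequence into a balanced string of 16 pairs, so the count is C_16.
C_16 = 35357670.

35357670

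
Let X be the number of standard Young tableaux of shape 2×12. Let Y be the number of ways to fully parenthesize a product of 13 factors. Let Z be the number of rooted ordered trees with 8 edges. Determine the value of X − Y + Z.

By the hook-length formula (or a Dyck-path bijection), SYT of shape 2×12 number C_12. So X = C_12 = 208012.
Parenthesizations of m factors correspond to full binary trees with m leaves, counted by C_{m−1}; m = 13 gives C_12. So Y = C_12 = 208012.
Rooted ordered trees with n edges are counted by C_n; here n = 8. So Z = C_8 = 1430.
X − Y + Z = 208012 − 208012 + 1430 = 1430.

1430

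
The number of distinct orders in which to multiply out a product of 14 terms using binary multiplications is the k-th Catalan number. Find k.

13

Ways to associate a product of 14 factors correspond to binary trees on 14 leaves, so the count is C_13.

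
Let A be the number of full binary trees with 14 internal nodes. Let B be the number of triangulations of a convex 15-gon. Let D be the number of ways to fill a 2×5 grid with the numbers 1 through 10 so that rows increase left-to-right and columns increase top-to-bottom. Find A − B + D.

1931582

Full binary trees with n internal nodes are counted by C_n; here n = 14. So A = C_14 = 2674440.
The number of triangulations of a 15-gon is the Catalan number C_13 (index = sides − 2). So B = C_13 = 742900.
By the hook-length formula (or a Dyck-path bijection), SYT of shape 2×5 number C_5. So D = C_5 = 42.
A − B + D = 2674440 − 742900 + 42 = 1931582.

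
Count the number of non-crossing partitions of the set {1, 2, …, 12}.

208012

The non-crossing partitions of [12] form a lattice of size C_12.
C_12 = C_11 · 2(2·11+1)/(11+2) = 58786 · 46/13 = 208012.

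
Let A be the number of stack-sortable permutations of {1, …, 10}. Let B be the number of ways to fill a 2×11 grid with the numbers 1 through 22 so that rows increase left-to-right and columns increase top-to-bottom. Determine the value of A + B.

Stack-sortable permutations are exactly the 231-avoiding ones, counted by C_n; here n = 10. So A = C_10 = 16796.
Standard Young tableaux of shape 2×n are counted by C_n; here n = 11. So B = C_11 = 58786.
A + B = 16796 + 58786 = 75582.

75582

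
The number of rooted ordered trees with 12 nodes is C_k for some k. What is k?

11

A rooted plane tree on 12 nodes has 11 edges, and such trees are counted by C_11.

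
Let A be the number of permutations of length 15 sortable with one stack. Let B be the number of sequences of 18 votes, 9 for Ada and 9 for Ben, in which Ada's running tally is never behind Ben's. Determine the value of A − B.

9689983

By Knuth's characterisation, the stack-sortable permutations of length 15 are the 231-avoiders, numbering C_15. So A = C_15 = 9694845.
Reading a vote for the leader as '(' and for the other as ')' turns such a sequence into a balanced string of 9 pairs, so the count is C_9. So B = C_9 = 4862.
A − B = 9694845 − 4862 = 9689983.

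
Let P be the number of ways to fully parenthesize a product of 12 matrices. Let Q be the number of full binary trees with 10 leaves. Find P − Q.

Parenthesizations of m factors correspond to full binary trees with m leaves, counted by C_{m−1}; m = 12 gives C_11. So P = C_11 = 58786.
A full binary tree with L leaves has L−1 internal nodes and is counted by C_{L−1}; L = 10 gives C_9. So Q = C_9 = 4862.
P − Q = 58786 − 4862 = 53924.

53924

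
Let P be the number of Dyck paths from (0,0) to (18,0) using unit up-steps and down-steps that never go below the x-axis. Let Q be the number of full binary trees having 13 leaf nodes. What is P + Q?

212874

A Dyck path with 9 up-steps and 9 down-steps has semilength 9, so there are C_9 of them. So P = C_9 = 4862.
Full binary trees with 13 leaves have 13−1 = 12 internal nodes, so there are C_12 of them. So Q = C_12 = 208012.
P + Q = 4862 + 208012 = 212874.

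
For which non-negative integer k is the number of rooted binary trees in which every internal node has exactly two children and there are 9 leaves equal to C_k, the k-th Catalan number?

8

A full binary tree with L leaves has L−1 internal nodes and is counted by C_{L−1}; L = 9 gives C_8.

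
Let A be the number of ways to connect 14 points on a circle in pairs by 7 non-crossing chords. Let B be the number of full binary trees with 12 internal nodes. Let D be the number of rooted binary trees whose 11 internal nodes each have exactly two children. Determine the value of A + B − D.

Non-crossing perfect matchings of 2n points on a circle are counted by C_n; with 14 points, n = 7. So A = C_7 = 429.
The number of full binary trees on 12 internal nodes is the Catalan number C_12. So B = C_12 = 208012.
The number of full binary trees on 11 internal nodes is the Catalan number C_11. So D = C_11 = 58786.
A + B − D = 429 + 208012 − 58786 = 149655.

149655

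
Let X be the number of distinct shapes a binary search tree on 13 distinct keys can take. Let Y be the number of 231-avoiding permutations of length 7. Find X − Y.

Rooted binary trees with 13 nodes (each child slot possibly empty) number C_13. So X = C_13 = 742900.
For any fixed pattern of length 3, the pattern-avoiding permutations of [7] number C_7. So Y = C_7 = 429.
X − Y = 742900 − 429 = 742471.

742471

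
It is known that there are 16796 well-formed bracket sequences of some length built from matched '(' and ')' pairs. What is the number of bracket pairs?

Balanced strings of n bracket-pairs are counted by C_n, and C_10 = 16796.

10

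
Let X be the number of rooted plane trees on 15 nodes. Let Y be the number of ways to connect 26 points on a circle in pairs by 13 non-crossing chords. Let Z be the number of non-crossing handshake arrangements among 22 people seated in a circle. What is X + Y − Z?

A rooted plane tree on 15 nodes has 14 edges, and such trees are counted by C_14. So X = C_14 = 2674440.
Pairing 26 circle points by 13 non-crossing chords gives C_13 matchings. So Y = C_13 = 742900.
With 22 = 2·11 people, non-crossing handshake pairings are non-crossing perfect matchings on a circle, counted by C_11. So Z = C_11 = 58786.
X + Y − Z = 2674440 + 742900 − 58786 = 3358554.

3358554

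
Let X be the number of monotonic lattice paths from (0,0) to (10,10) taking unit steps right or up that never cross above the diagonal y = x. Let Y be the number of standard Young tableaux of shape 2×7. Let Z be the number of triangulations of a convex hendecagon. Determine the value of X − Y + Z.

21229

Monotone paths in an n×n grid that stay weakly below the diagonal are counted by C_n; here n = 10. So X = C_10 = 16796.
By the hook-length formula (or a Dyck-path bijection), SYT of shape 2×7 number C_7. So Y = C_7 = 429.
Triangulations of a convex m-gon are counted by C_{m−2}; with m = 11 this is C_9. So Z = C_9 = 4862.
X − Y + Z = 16796 − 429 + 4862 = 21229.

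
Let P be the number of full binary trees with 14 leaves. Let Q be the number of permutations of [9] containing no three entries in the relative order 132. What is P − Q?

Full binary trees with 14 leaves have 14−1 = 13 internal nodes, so there are C_13 of them. So P = C_13 = 742900.
Permutations of [n] avoiding any single length-3 pattern are counted by C_n; here n = 9. So Q = C_9 = 4862.
P − Q = 742900 − 4862 = 738038.

738038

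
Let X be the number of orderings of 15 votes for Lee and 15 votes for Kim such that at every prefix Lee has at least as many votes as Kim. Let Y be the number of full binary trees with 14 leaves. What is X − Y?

8951945

Reading a vote for the leader as '(' and for the other as ')' turns such a sequence into a balanced string of 15 pairs, so the count is C_15. So X = C_15 = 9694845.
A full binary tree with L leaves has L−1 internal nodes and is counted by C_{L−1}; L = 14 gives C_13. So Y = C_13 = 742900.
X − Y = 9694845 − 742900 = 8951945.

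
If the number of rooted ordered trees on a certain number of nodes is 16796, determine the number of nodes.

11

Rooted ordered trees on m nodes are counted by C_{m−1}. Since C_10 = 16796, the index is 10.
So the index is 10, and the number of nodes is 10 + 1 = 11.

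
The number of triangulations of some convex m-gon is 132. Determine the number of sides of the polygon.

Triangulations of a convex m-gon are counted by C_{m−2}. The Catalan number equal to 132 is C_6.
So m − 2 = 6, giving m = 8 sides.

8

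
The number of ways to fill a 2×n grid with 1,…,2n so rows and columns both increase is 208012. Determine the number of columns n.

12

Standard Young tableaux of shape 2×n are counted by C_n, and C_12 = 208012.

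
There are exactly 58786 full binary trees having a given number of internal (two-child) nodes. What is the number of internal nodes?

11

Full binary trees with n internal nodes are counted by C_n. Since C_11 = 58786, the index is 11.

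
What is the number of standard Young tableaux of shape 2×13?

742900

By the hook-length formula (or a Dyck-path bijection), SYT of shape 2×13 number C_13.
C_13 = C(26,13)/14 = 10400600/14 = 742900.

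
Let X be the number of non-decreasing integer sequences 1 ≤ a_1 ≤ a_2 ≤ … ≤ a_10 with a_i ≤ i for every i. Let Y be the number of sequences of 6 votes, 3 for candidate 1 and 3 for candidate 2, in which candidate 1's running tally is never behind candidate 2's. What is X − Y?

Weakly increasing sequences with a_i ≤ i biject with Dyck paths of semilength 10, so there are C_10. So X = C_10 = 16796.
Reading a vote for the leader as '(' and for the other as ')' turns such a sequence into a balanced string of 3 pairs, so the count is C_3. So Y = C_3 = 5.
X − Y = 16796 − 5 = 16791.

16791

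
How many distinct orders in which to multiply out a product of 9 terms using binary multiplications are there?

Bracketing 9 factors into binary products is counted by C_{9−1} = C_8.
C_8 = C(16,8)/9 = 12870/9 = 1430.

1430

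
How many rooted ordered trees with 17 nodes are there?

35357670

Rooted ordered (plane) trees on m nodes have m−1 edges and are counted by C_{m−1}; m = 17 gives C_16.
C_16 = C(32,16)/17 = 601080390/17 = 35357670.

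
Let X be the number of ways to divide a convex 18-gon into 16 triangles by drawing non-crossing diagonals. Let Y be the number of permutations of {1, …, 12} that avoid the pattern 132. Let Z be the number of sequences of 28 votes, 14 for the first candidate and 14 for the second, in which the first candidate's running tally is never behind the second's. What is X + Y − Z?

A convex 18-gon is triangulated into 16 triangles, and the number of such triangulations is the Catalan number C_{18−2} = C_16. So X = C_16 = 35357670.
Permutations of [n] avoiding any single length-3 pattern are counted by C_n; here n = 12. So Y = C_12 = 208012.
Reading a vote for the leader as '(' and for the other as ')' turns such a sequence into a balanced string of 14 pairs, so the count is C_14. So Z = C_14 = 2674440.
X + Y − Z = 35357670 + 208012 − 2674440 = 32891242.

32891242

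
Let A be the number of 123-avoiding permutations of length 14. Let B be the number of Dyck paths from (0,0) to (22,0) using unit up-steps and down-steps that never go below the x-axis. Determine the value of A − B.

For any fixed pattern of length 3, the pattern-avoiding permutations of [14] number C_14. So A = C_14 = 2674440.
A Dyck path with 11 up-steps and 11 down-steps has semilength 11, so there are C_11 of them. So B = C_11 = 58786.
A − B = 2674440 − 58786 = 2615654.

2615654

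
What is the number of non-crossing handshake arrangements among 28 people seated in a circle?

2674440

With 28 = 2·14 people, non-crossing handshake pairings are non-crossing perfect matchings on a circle, counted by C_14.
C_14 = C_13 · 2(2·13+1)/(13+2) = 742900 · 54/15 = 2674440.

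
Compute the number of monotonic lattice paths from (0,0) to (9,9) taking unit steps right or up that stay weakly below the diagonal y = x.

Sub-diagonal monotone paths from (0,0) to (9,9) biject with Dyck paths of semilength 9, giving C_9.
C_9 = C(18,9)/10 = 48620/10 = 4862.

4862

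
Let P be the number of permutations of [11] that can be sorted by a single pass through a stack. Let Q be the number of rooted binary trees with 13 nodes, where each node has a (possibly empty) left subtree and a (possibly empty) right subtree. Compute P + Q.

801686

Stack-sortable permutations are exactly the 231-avoiding ones, counted by C_n; here n = 11. So P = C_11 = 58786.
There are C_n binary search tree shapes on n keys; with n = 13 that is C_13. So Q = C_13 = 742900.
P + Q = 58786 + 742900 = 801686.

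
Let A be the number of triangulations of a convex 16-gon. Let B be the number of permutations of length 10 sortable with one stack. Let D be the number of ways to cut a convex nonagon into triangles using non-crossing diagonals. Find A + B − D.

A convex 16-gon is triangulated into 14 triangles, and the number of such triangulations is the Catalan number C_{16−2} = C_14. So A = C_14 = 2674440.
Stack-sortable permutations are exactly the 231-avoiding ones, counted by C_n; here n = 10. So B = C_10 = 16796.
The number of triangulations of a 9-gon is the Catalan number C_7 (index = sides − 2). So D = C_7 = 429.
A + B − D = 2674440 + 16796 − 429 = 2690807.

2690807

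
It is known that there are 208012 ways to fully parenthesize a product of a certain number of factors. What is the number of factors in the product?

13

Parenthesizations of m factors are counted by C_{m−1}; 208012 = C_12.
So the index is 12, and the number of factors is 12 + 1 = 13.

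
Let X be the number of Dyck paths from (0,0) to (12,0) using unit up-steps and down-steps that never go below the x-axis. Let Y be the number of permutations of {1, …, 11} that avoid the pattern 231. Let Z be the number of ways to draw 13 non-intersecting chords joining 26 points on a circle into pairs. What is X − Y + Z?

Dyck paths of semilength n (length 2n) are counted by C_n; here n = 6. So X = C_6 = 132.
Permutations of [n] avoiding any single length-3 pattern are counted by C_n; here n = 11. So Y = C_11 = 58786.
Pairing 26 circle points by 13 non-crossing chords gives C_13 matchings. So Z = C_13 = 742900.
X − Y + Z = 132 − 58786 + 742900 = 684246.

684246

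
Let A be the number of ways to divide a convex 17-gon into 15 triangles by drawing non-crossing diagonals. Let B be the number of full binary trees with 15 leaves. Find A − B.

7020405

A convex 17-gon is triangulated into 15 triangles, and the number of such triangulations is the Catalan number C_{17−2} = C_15. So A = C_15 = 9694845.
A full binary tree with L leaves has L−1 internal nodes and is counted by C_{L−1}; L = 15 gives C_14. So B = C_14 = 2674440.
A − B = 9694845 − 2674440 = 7020405.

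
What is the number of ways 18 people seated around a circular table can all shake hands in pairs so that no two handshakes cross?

4862

With 18 = 2·9 people, non-crossing handshake pairings are non-crossing perfect matchings on a circle, counted by C_9.
C_9 = 4862.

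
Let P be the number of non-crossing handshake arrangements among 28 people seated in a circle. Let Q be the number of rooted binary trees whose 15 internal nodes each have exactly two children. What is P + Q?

12369285

Non-crossing handshake pairings of 2n people are counted by C_n; 28 people gives n = 14. So P = C_14 = 2674440.
The number of full binary trees on 15 internal nodes is the Catalan number C_15. So Q = C_15 = 9694845.
P + Q = 2674440 + 9694845 = 12369285.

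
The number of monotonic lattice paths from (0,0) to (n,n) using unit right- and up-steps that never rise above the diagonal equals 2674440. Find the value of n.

14

Such diagonal-avoiding paths in an n×n grid are counted by C_n, and C_14 = 2674440.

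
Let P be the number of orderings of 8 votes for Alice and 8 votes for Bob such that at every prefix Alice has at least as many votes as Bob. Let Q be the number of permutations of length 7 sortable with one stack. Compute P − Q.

1001

Reading a vote for the leader as '(' and for the other as ')' turns such a sequence into a balanced string of 8 pairs, so the count is C_8. So P = C_8 = 1430.
By Knuth's characterisation, the stack-sortable permutations of length 7 are the 231-avoiders, numbering C_7. So Q = C_7 = 429.
P − Q = 1430 − 429 = 1001.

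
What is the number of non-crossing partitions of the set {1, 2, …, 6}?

The non-crossing partitions of [6] form a lattice of size C_6.
C_6 = C(12,6)/7 = 924/7 = 132.

132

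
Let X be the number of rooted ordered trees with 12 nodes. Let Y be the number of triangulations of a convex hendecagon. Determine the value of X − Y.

53924

Rooted ordered (plane) trees on m nodes have m−1 edges and are counted by C_{m−1}; m = 12 gives C_11. So X = C_11 = 58786.
The number of triangulations of an 11-gon is the Catalan number C_9 (index = sides − 2). So Y = C_9 = 4862.
X − Y = 58786 − 4862 = 53924.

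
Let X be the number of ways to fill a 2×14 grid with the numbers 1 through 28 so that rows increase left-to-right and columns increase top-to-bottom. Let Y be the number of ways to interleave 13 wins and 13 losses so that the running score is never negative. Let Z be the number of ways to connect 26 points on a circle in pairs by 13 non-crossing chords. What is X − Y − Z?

1188640

By the hook-length formula (or a Dyck-path bijection), SYT of shape 2×14 number C_14. So X = C_14 = 2674440.
Reading a vote for the leader as '(' and for the other as ')' turns such a sequence into a balanced string of 13 pairs, so the count is C_13. So Y = C_13 = 742900.
Non-crossing perfect matchings of 2n points on a circle are counted by C_n; with 26 points, n = 13. So Z = C_13 = 742900.
X − Y − Z = 2674440 − 742900 − 742900 = 1188640.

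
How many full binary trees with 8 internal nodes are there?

The number of full binary trees on 8 internal nodes is the Catalan number C_8.
C_8 = C_7 · 2(2·7+1)/(7+2) = 429 · 30/9 = 1430.

1430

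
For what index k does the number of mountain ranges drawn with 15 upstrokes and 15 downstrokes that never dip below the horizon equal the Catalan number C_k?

15

A Dyck path with 15 up-steps and 15 down-steps has semilength 15, so there are C_15 of them.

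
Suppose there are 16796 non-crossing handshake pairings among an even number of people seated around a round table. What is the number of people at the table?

Non-crossing handshake pairings of 2n people are counted by C_n, and C_10 = 16796.
So n = 10, and there are 2n = 20 people.

20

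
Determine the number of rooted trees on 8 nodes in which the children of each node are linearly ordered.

A rooted plane tree on 8 nodes has 7 edges, and such trees are counted by C_7.
C_7 = 429.

429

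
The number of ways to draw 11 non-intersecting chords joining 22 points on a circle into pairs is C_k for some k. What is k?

11

Pairing 22 circle points by 11 non-crossing chords gives C_11 matchings.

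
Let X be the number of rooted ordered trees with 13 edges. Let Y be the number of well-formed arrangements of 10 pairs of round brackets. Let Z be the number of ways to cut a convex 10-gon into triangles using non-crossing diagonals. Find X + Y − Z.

758266

A rooted plane tree with 13 edges has 14 nodes, and the count is C_13. So X = C_13 = 742900.
Balanced strings of n pairs of brackets are counted by C_n; here n = 10. So Y = C_10 = 16796.
The number of triangulations of a 10-gon is the Catalan number C_8 (index = sides − 2). So Z = C_8 = 1430.
X + Y − Z = 742900 + 16796 − 1430 = 758266.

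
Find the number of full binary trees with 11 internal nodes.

58786

Full binary trees with n internal nodes are counted by C_n; here n = 11.
C_11 = C_10 · 2(2·10+1)/(10+2) = 16796 · 42/12 = 58786.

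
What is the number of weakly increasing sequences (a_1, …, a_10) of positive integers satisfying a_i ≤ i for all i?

16796

Weakly increasing sequences with a_i ≤ i biject with Dyck paths of semilength 10, so there are C_10.
C_10 = C(20,10)/11 = 184756/11 = 16796.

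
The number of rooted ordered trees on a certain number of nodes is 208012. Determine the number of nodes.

Rooted ordered trees on m nodes are counted by C_{m−1}. The Catalan number equal to 208012 is C_12.
So the index is 12, and the number of nodes is 12 + 1 = 13.

13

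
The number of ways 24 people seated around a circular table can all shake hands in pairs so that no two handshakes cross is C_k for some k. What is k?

12

Non-crossing handshake pairings of 2n people are counted by C_n; 24 people gives n = 12.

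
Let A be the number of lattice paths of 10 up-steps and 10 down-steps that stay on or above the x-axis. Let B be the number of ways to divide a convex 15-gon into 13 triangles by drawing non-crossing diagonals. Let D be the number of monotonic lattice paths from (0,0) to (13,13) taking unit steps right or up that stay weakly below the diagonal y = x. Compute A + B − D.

A Dyck path with 10 up-steps and 10 down-steps has semilength 10, so there are C_10 of them. So A = C_10 = 16796.
The number of triangulations of a 15-gon is the Catalan number C_13 (index = sides − 2). So B = C_13 = 742900.
Sub-diagonal monotone paths from (0,0) to (13,13) biject with Dyck paths of semilength 13, giving C_13. So D = C_13 = 742900.
A + B − D = 16796 + 742900 − 742900 = 16796.

16796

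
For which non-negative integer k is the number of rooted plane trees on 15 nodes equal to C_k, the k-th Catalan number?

14

Rooted ordered (plane) trees on m nodes have m−1 edges and are counted by C_{m−1}; m = 15 gives C_14.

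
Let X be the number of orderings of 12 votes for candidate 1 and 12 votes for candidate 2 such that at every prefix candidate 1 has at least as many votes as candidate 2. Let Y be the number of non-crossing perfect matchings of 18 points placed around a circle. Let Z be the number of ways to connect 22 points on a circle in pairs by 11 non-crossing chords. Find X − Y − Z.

Ballot sequences with n votes each where one side never trails are Dyck words, counted by C_n; here n = 12. So X = C_12 = 208012.
Non-crossing perfect matchings of 2n points on a circle are counted by C_n; with 18 points, n = 9. So Y = C_9 = 4862.
Non-crossing perfect matchings of 2n points on a circle are counted by C_n; with 22 points, n = 11. So Z = C_11 = 58786.
X − Y − Z = 208012 − 4862 − 58786 = 144364.

144364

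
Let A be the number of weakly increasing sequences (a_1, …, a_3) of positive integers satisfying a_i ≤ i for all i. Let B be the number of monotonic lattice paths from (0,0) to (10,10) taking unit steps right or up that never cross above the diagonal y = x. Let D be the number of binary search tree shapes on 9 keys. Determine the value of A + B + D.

21663

Weakly increasing sequences with a_i ≤ i biject with Dyck paths of semilength 3, so there are C_3. So A = C_3 = 5.
Monotone paths in an n×n grid that stay weakly below the diagonal are counted by C_n; here n = 10. So B = C_10 = 16796.
There are C_n binary search tree shapes on n keys; with n = 9 that is C_9. So D = C_9 = 4862.
A + B + D = 5 + 16796 + 4862 = 21663.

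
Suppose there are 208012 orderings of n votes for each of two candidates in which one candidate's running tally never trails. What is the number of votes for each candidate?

Such ballot sequences with n votes each are counted by C_n. The Catalan number equal to 208012 is C_12.

12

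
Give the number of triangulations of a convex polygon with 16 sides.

Triangulations of a convex m-gon are counted by C_{m−2}; with m = 16 this is C_14.
C_14 = C(28,14)/15 = 40116600/15 = 2674440.

2674440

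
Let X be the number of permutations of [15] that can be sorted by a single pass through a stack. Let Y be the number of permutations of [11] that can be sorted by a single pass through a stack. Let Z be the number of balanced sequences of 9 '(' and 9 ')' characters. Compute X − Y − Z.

By Knuth's characterisation, the stack-sortable permutations of length 15 are the 231-avoiders, numbering C_15. So X = C_15 = 9694845.
By Knuth's characterisation, the stack-sortable permutations of length 11 are the 231-avoiders, numbering C_11. So Y = C_11 = 58786.
A balanced arrangement of 9 bracket pairs is a Dyck word of semilength 9, so the count is C_9. So Z = C_9 = 4862.
X − Y − Z = 9694845 − 58786 − 4862 = 9631197.

9631197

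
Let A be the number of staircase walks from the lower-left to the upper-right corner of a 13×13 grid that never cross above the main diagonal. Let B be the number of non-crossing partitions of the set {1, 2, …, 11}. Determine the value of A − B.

Monotone paths in an n×n grid that stay weakly below the diagonal are counted by C_n; here n = 13. So A = C_13 = 742900.
The non-crossing partitions of [11] form a lattice of size C_11. So B = C_11 = 58786.
A − B = 742900 − 58786 = 684114.

684114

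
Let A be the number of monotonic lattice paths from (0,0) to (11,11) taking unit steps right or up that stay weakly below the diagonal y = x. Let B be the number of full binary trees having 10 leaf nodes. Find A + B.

63648

Sub-diagonal monotone paths from (0,0) to (11,11) biject with Dyck paths of semilength 11, giving C_11. So A = C_11 = 58786.
Full binary trees with 10 leaves have 10−1 = 9 internal nodes, so there are C_9 of them. So B = C_9 = 4862.
A + B = 58786 + 4862 = 63648.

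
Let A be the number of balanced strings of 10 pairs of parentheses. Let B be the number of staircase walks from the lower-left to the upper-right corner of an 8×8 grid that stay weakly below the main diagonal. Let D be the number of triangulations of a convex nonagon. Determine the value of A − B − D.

14937

With 10 pairs the number of balanced bracket strings is the Catalan number C_10. So A = C_10 = 16796.
Monotone paths in an n×n grid that stay weakly below the diagonal are counted by C_n; here n = 8. So B = C_8 = 1430.
Triangulations of a convex m-gon are counted by C_{m−2}; with m = 9 this is C_7. So D = C_7 = 429.
A − B − D = 16796 − 1430 − 429 = 14937.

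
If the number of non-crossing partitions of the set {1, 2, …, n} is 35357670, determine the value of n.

16

Non-crossing partitions of [n] are counted by C_n. Since C_16 = 35357670, the index is 16.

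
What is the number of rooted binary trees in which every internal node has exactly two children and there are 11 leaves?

Full binary trees with 11 leaves have 11−1 = 10 internal nodes, so there are C_10 of them.
C_10 = C(20,10)/11 = 184756/11 = 16796.

16796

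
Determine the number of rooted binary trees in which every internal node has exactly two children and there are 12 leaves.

A full binary tree with L leaves has L−1 internal nodes and is counted by C_{L−1}; L = 12 gives C_11.
C_11 = C_10 · 2(2·10+1)/(10+2) = 16796 · 42/12 = 58786.

58786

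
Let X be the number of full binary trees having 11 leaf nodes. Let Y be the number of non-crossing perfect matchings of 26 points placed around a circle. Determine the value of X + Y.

Full binary trees with 11 leaves have 11−1 = 10 internal nodes, so there are C_10 of them. So X = C_10 = 16796.
Pairing 26 circle points by 13 non-crossing chords gives C_13 matchings. So Y = C_13 = 742900.
X + Y = 16796 + 742900 = 759696.

759696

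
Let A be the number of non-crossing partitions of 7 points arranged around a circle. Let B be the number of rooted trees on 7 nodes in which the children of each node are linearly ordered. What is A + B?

561

The non-crossing partitions of [7] form a lattice of size C_7. So A = C_7 = 429.
Rooted ordered (plane) trees on m nodes have m−1 edges and are counted by C_{m−1}; m = 7 gives C_6. So B = C_6 = 132.
A + B = 429 + 132 = 561.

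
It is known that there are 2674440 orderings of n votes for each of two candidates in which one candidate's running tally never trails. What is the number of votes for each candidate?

Such ballot sequences with n votes each are counted by C_n. Since C_14 = 2674440, the index is 14.

14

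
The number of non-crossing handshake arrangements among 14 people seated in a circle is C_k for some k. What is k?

7

Non-crossing handshake pairings of 2n people are counted by C_n; 14 people gives n = 7.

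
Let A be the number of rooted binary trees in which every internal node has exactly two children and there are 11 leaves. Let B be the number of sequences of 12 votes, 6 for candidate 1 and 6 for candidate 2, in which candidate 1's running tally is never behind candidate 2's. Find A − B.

16664

Full binary trees with 11 leaves have 11−1 = 10 internal nodes, so there are C_10 of them. So A = C_10 = 16796.
Reading a vote for the leader as '(' and for the other as ')' turns such a sequence into a balanced string of 6 pairs, so the count is C_6. So B = C_6 = 132.
A − B = 16796 − 132 = 16664.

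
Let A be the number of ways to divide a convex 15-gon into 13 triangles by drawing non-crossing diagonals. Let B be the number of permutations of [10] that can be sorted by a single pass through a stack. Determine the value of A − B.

Triangulations of a convex m-gon are counted by C_{m−2}; with m = 15 this is C_13. So A = C_13 = 742900.
By Knuth's characterisation, the stack-sortable permutations of length 10 are the 231-avoiders, numbering C_10. So B = C_10 = 16796.
A − B = 742900 − 16796 = 726104.

726104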